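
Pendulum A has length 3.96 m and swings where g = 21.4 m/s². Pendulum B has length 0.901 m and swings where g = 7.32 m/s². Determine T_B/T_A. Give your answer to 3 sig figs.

0.816

T = 2π√(L/g), so T_B/T_A = √((L_B/g_B)/(L_A/g_A)) = √((0.901/7.32)/(3.96/21.4)) = 0.816.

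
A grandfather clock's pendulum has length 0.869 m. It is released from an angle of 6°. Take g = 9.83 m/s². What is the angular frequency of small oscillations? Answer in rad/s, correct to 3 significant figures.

3.36 rad/s

ω = √(g/L) = √(9.83/0.869) = 3.36 rad/s.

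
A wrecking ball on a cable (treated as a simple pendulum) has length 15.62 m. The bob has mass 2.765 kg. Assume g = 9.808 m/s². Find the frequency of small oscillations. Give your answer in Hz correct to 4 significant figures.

0.1261 Hz

T = 2π√(L/g) = 2π√(15.62/9.808) = 7.9292 s, so f = 1/T = 0.1261 Hz.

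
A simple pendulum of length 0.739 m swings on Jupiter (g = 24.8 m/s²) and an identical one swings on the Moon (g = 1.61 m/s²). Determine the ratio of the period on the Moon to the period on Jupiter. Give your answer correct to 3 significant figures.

3.92

T ∝ 1/√g, so T₂/T₁ = √(g₁/g₂) = √(24.8/1.61) = 3.92.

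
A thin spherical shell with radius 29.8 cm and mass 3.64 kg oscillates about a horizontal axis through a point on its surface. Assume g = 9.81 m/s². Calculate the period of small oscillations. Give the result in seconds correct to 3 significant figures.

1.41 s

I_cm = (2/3)mr² = 0.2155 kg·m². The pivot is at distance d = 0.298 m from the centre of mass.
By the parallel-axis theorem, I = I_cm + md² = 0.2155 + 0.3232 = 0.5387 kg·m².
T = 2π√(I/(mgd)) = 2π√(0.5387/(3.64 × 9.81 × 0.298)) = 1.41 s.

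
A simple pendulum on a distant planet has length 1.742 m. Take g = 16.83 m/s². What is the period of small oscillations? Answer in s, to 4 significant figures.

T = 2π√(L/g) = 2π√(1.742/16.83) = 2π × 0.32172 = 2.021 s.

2.021 s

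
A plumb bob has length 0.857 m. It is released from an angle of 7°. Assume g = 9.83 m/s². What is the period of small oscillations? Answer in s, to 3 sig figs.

T = 2π√(L/g) = 2π√(0.857/9.83) = 2π × 0.2953 = 1.86 s.

1.86 s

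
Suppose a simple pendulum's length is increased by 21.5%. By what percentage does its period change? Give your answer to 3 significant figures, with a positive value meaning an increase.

T ∝ √L, so T'/T = √(1.215) = 1.102.
Percentage change in T = (1.102 − 1) × 100% = 10.2%.

10.2%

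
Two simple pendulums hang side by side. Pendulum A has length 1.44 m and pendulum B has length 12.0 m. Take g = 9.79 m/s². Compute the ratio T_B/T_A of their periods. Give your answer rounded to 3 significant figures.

2.89

T ∝ √L, so T_B/T_A = √(L_B/L_A) = √(12.0/1.44) = 2.89.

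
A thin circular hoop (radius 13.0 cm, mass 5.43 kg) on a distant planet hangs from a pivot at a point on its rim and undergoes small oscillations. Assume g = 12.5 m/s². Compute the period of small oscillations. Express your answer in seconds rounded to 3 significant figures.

I_cm = mr² = 0.09177 kg·m². The pivot is at distance d = 0.130 m from the centre of mass.
By the parallel-axis theorem, I = I_cm + md² = 0.09177 + 0.09177 = 0.1835 kg·m².
T = 2π√(I/(mgd)) = 2π√(0.1835/(5.43 × 12.5 × 0.130)) = 0.906 s.

0.906 s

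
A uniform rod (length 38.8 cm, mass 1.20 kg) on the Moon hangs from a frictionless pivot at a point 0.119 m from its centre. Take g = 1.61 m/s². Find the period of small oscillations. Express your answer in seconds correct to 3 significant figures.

2.35 s

For a physical pendulum T = 2π√(I/(mgd)), with d = 0.1190 m from pivot to centre of mass.
I_cm = mL²/12 = 1.20 × 0.388²/12 = 0.01505 kg·m²; I = I_cm + md² = 0.01505 + 1.20 × 0.1190² = 0.03205 kg·m².
T = 2π√(0.03205/(1.20 × 1.61 × 0.1190)) = 2.35 s.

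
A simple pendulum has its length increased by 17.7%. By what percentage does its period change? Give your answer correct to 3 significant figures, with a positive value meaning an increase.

T ∝ √L, so T'/T = √(1.177) = 1.085.
Percentage change in T = (1.085 − 1) × 100% = 8.49%.

8.49%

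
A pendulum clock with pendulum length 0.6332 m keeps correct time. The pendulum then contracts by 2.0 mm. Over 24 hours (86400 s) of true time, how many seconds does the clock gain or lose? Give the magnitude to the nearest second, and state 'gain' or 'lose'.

gain 137 s

T ∝ √L, so T'/T = √(0.63120/0.6332) = 0.998419.
In 86400 s of true time the clock registers 86400/0.998419 = 86536.8 s, so it gains 137 s.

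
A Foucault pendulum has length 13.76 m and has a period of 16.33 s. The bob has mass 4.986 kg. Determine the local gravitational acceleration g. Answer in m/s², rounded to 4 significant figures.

2.037 m/s²

From T = 2π√(L/g), g = 4π²L/T² = 4π² × 13.76/16.330² = 2.037 m/s².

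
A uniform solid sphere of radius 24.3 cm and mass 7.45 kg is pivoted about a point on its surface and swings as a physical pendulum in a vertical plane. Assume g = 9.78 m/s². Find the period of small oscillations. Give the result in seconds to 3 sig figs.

I_cm = (2/5)mr² = 0.1760 kg·m². The pivot is at distance d = 0.243 m from the centre of mass.
By the parallel-axis theorem, I = I_cm + md² = 0.1760 + 0.4399 = 0.6159 kg·m².
T = 2π√(I/(mgd)) = 2π√(0.6159/(7.45 × 9.78 × 0.243)) = 1.17 s.

1.17 s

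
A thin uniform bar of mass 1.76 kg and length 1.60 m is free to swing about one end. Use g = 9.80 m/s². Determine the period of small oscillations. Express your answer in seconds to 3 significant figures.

2.07 s

For a physical pendulum T = 2π√(I/(mgd)), with d = 0.8000 m from pivot to centre of mass.
I_cm = mL²/12 = 1.76 × 1.60²/12 = 0.3755 kg·m²; I = I_cm + md² = 0.3755 + 1.76 × 0.8000² = 1.502 kg·m².
T = 2π√(1.502/(1.76 × 9.80 × 0.8000)) = 2.07 s.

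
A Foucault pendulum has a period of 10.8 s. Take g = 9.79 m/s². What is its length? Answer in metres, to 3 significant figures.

28.9 m

From T = 2π√(L/g), L = gT²/(4π²) = 9.79 × 10.80²/(4π²) = 28.9 m.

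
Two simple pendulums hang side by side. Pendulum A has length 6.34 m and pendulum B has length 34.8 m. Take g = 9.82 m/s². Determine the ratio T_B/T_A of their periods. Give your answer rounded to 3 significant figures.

2.34

T ∝ √L, so T_B/T_A = √(L_B/L_A) = √(34.8/6.34) = 2.34.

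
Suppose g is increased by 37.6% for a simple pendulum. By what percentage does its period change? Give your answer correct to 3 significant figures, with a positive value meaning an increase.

T ∝ 1/√g, so T'/T = 1/√(1.376) = 0.8525.
Percentage change in T = (0.8525 − 1) × 100% = -14.8%.

-14.8%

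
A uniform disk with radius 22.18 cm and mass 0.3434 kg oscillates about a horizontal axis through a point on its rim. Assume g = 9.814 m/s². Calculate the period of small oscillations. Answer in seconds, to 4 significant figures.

1.157 s

I_cm = ½mr² = 0.0084468 kg·m². The pivot is at distance d = 0.2218 m from the centre of mass.
By the parallel-axis theorem, I = I_cm + md² = 0.0084468 + 0.016894 = 0.025340 kg·m².
T = 2π√(I/(mgd)) = 2π√(0.025340/(0.3434 × 9.814 × 0.2218)) = 1.157 s.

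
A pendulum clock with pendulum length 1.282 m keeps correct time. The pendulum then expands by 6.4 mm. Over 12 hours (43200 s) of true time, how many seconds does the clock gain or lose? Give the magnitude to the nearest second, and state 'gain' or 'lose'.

lose 107 s

T ∝ √L, so T'/T = √(1.28840/1.282) = 1.00249.
In 43200 s of true time the clock registers 43200/1.00249 = 43092.6 s, so it loses 107 s.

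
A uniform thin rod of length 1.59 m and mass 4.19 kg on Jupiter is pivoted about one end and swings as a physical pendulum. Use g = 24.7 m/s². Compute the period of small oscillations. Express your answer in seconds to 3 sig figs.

For a physical pendulum T = 2π√(I/(mgd)), with d = 0.7950 m from pivot to centre of mass.
I_cm = mL²/12 = 4.19 × 1.59²/12 = 0.8827 kg·m²; I = I_cm + md² = 0.8827 + 4.19 × 0.7950² = 3.531 kg·m².
T = 2π√(3.531/(4.19 × 24.7 × 0.7950)) = 1.30 s.

1.30 s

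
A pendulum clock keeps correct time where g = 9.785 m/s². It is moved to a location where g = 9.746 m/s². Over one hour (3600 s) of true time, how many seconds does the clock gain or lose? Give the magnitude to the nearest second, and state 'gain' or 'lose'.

The clock's period scales as T ∝ 1/√g, so T'/T = √(9.785/9.746) = 1.00200.
In 3600 s of true time the clock registers 3600/1.00200 = 3592.8 s, so it loses 7 s.

lose 7 s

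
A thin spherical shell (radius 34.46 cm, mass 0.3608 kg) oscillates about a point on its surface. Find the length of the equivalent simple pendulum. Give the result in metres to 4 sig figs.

0.5743 m

The equivalent simple-pendulum length is L_eq = I/(md), where I is about the pivot and d = 0.34460 m.
I_cm = (2/3)mR² = 0.028563 kg·m², so I = I_cm + md² = 0.028563 + 0.042845 = 0.071408 kg·m².
L_eq = 0.071408/(0.3608 × 0.34460) = 0.5743 m.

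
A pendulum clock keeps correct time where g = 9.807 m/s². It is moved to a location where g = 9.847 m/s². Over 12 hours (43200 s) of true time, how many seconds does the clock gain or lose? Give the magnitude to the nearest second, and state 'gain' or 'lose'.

The clock's period scales as T ∝ 1/√g, so T'/T = √(9.807/9.847) = 0.997967.
In 43200 s of true time the clock registers 43200/0.997967 = 43288.0 s, so it gains 88 s.

gain 88 s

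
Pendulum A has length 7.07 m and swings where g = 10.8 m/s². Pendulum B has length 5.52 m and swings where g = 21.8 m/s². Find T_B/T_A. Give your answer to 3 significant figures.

T = 2π√(L/g), so T_B/T_A = √((L_B/g_B)/(L_A/g_A)) = √((5.52/21.8)/(7.07/10.8)) = 0.622.

0.622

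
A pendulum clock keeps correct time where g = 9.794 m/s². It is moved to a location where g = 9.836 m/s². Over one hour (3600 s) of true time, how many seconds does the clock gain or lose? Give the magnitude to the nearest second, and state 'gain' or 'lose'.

gain 8 s

The clock's period scales as T ∝ 1/√g, so T'/T = √(9.794/9.836) = 0.997863.
In 3600 s of true time the clock registers 3600/0.997863 = 3607.7 s, so it gains 8 s.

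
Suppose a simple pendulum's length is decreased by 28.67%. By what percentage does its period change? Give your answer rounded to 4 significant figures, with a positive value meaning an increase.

-15.54%

T ∝ √L, so T'/T = √(0.71330) = 0.84457.
Percentage change in T = (0.84457 − 1) × 100% = -15.54%.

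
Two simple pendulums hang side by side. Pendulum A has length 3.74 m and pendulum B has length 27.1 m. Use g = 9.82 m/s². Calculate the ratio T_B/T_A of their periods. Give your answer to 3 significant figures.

T ∝ √L, so T_B/T_A = √(L_B/L_A) = √(27.1/3.74) = 2.69.

2.69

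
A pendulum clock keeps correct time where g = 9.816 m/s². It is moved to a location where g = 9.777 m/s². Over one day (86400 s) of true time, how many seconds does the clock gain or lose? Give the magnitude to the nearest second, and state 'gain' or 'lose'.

lose 172 s

The clock's period scales as T ∝ 1/√g, so T'/T = √(9.816/9.777) = 1.00199.
In 86400 s of true time the clock registers 86400/1.00199 = 86228.2 s, so it loses 172 s.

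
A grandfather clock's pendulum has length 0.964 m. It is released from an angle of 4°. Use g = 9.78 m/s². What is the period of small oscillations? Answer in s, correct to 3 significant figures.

T = 2π√(L/g) = 2π√(0.964/9.78) = 2π × 0.3140 = 1.97 s.

1.97 s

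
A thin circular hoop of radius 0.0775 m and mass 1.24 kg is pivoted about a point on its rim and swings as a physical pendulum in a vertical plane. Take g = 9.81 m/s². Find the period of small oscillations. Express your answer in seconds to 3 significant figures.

I_cm = mr² = 0.007448 kg·m². The pivot is at distance d = 0.0775 m from the centre of mass.
By the parallel-axis theorem, I = I_cm + md² = 0.007448 + 0.007448 = 0.01490 kg·m².
T = 2π√(I/(mgd)) = 2π√(0.01490/(1.24 × 9.81 × 0.0775)) = 0.790 s.

0.790 s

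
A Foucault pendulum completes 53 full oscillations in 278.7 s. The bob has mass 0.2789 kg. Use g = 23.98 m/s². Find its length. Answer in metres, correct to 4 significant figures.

16.80 m

T = 278.7/53 = 5.2585 s.
From T = 2π√(L/g), L = gT²/(4π²) = 23.98 × 5.2585²/(4π²) = 16.80 m.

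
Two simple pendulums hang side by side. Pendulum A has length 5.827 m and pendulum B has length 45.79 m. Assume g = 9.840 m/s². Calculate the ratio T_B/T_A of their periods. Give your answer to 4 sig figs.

2.803

T ∝ √L, so T_B/T_A = √(L_B/L_A) = √(45.79/5.827) = 2.803.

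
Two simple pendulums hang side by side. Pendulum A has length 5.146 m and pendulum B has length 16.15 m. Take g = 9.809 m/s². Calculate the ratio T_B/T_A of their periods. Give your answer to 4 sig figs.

T ∝ √L, so T_B/T_A = √(L_B/L_A) = √(16.15/5.146) = 1.772.

1.772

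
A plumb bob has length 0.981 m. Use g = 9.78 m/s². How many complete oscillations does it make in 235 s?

T = 2π√(L/g) = 2π√(0.981/9.78) = 1.990 s.
Number of complete oscillations = ⌊235/1.990⌋ = ⌊118.1⌋ = 118.

118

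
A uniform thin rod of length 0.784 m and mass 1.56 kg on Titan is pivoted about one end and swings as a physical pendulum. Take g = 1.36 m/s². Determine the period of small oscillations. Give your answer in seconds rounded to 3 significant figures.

For a physical pendulum T = 2π√(I/(mgd)), with d = 0.3920 m from pivot to centre of mass.
I_cm = mL²/12 = 1.56 × 0.784²/12 = 0.07991 kg·m²; I = I_cm + md² = 0.07991 + 1.56 × 0.3920² = 0.3196 kg·m².
T = 2π√(0.3196/(1.56 × 1.36 × 0.3920)) = 3.90 s.

3.90 s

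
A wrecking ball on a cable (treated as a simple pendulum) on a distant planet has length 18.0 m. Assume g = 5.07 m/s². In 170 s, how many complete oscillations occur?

14

T = 2π√(L/g) = 2π√(18.0/5.07) = 11.84 s.
Number of complete oscillations = ⌊170/11.84⌋ = ⌊14.36⌋ = 14.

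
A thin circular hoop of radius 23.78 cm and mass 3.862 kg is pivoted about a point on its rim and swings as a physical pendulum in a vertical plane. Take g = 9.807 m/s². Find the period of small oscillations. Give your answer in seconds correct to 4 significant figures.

I_cm = mr² = 0.21839 kg·m². The pivot is at distance d = 0.2378 m from the centre of mass.
By the parallel-axis theorem, I = I_cm + md² = 0.21839 + 0.21839 = 0.43678 kg·m².
T = 2π√(I/(mgd)) = 2π√(0.43678/(3.862 × 9.807 × 0.2378)) = 1.384 s.

1.384 s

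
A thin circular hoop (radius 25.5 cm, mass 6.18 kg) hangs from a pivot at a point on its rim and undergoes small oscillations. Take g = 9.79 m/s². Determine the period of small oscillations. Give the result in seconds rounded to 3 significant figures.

1.43 s

I_cm = mr² = 0.4019 kg·m². The pivot is at distance d = 0.255 m from the centre of mass.
By the parallel-axis theorem, I = I_cm + md² = 0.4019 + 0.4019 = 0.8037 kg·m².
T = 2π√(I/(mgd)) = 2π√(0.8037/(6.18 × 9.79 × 0.255)) = 1.43 s.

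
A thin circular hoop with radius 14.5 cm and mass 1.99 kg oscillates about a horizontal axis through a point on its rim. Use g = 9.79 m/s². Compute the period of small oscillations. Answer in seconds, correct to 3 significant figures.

1.08 s

I_cm = mr² = 0.04184 kg·m². The pivot is at distance d = 0.145 m from the centre of mass.
By the parallel-axis theorem, I = I_cm + md² = 0.04184 + 0.04184 = 0.08368 kg·m².
T = 2π√(I/(mgd)) = 2π√(0.08368/(1.99 × 9.79 × 0.145)) = 1.08 s.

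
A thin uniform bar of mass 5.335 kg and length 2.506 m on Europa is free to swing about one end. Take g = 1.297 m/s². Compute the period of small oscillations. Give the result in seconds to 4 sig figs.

For a physical pendulum T = 2π√(I/(mgd)), with d = 1.2530 m from pivot to centre of mass.
I_cm = mL²/12 = 5.335 × 2.506²/12 = 2.7920 kg·m²; I = I_cm + md² = 2.7920 + 5.335 × 1.2530² = 11.168 kg·m².
T = 2π√(11.168/(5.335 × 1.297 × 1.2530)) = 7.131 s.

7.131 s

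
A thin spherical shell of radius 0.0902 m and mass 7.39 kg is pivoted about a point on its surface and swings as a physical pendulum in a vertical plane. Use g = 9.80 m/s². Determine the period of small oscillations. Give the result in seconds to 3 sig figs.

I_cm = (2/3)mr² = 0.04008 kg·m². The pivot is at distance d = 0.0902 m from the centre of mass.
By the parallel-axis theorem, I = I_cm + md² = 0.04008 + 0.06013 = 0.1002 kg·m².
T = 2π√(I/(mgd)) = 2π√(0.1002/(7.39 × 9.80 × 0.0902)) = 0.778 s.

0.778 s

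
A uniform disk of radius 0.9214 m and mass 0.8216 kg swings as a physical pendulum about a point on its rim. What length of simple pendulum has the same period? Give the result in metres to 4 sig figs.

1.382 m

The equivalent simple-pendulum length is L_eq = I/(md), where I is about the pivot and d = 0.92140 m.
I_cm = ½mR² = 0.34876 kg·m², so I = I_cm + md² = 0.34876 + 0.69752 = 1.0463 kg·m².
L_eq = 1.0463/(0.8216 × 0.92140) = 1.382 m.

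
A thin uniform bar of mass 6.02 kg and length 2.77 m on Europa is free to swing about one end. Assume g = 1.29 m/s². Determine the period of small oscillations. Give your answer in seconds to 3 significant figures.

7.52 s

For a physical pendulum T = 2π√(I/(mgd)), with d = 1.385 m from pivot to centre of mass.
I_cm = mL²/12 = 6.02 × 2.77²/12 = 3.849 kg·m²; I = I_cm + md² = 3.849 + 6.02 × 1.385² = 15.40 kg·m².
T = 2π√(15.40/(6.02 × 1.29 × 1.385)) = 7.52 s.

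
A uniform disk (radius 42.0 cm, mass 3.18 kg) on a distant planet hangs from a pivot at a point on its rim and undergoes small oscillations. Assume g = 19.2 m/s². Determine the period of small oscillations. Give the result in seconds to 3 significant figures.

1.14 s

I_cm = ½mr² = 0.2805 kg·m². The pivot is at distance d = 0.420 m from the centre of mass.
By the parallel-axis theorem, I = I_cm + md² = 0.2805 + 0.5610 = 0.8414 kg·m².
T = 2π√(I/(mgd)) = 2π√(0.8414/(3.18 × 19.2 × 0.420)) = 1.14 s.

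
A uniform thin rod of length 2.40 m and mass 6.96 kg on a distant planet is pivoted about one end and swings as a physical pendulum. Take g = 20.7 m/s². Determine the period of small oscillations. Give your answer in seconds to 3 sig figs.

1.75 s

For a physical pendulum T = 2π√(I/(mgd)), with d = 1.200 m from pivot to centre of mass.
I_cm = mL²/12 = 6.96 × 2.40²/12 = 3.341 kg·m²; I = I_cm + md² = 3.341 + 6.96 × 1.200² = 13.36 kg·m².
T = 2π√(13.36/(6.96 × 20.7 × 1.200)) = 1.75 s.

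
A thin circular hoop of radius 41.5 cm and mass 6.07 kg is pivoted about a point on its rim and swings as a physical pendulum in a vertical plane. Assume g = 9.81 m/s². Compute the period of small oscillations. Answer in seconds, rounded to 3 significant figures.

I_cm = mr² = 1.045 kg·m². The pivot is at distance d = 0.415 m from the centre of mass.
By the parallel-axis theorem, I = I_cm + md² = 1.045 + 1.045 = 2.091 kg·m².
T = 2π√(I/(mgd)) = 2π√(2.091/(6.07 × 9.81 × 0.415)) = 1.83 s.

1.83 s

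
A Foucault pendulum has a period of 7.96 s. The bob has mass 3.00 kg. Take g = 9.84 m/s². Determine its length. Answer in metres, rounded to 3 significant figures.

From T = 2π√(L/g), L = gT²/(4π²) = 9.84 × 7.960²/(4π²) = 15.8 m.

15.8 m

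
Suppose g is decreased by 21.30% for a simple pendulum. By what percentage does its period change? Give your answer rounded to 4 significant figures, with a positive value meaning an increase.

12.72%

T ∝ 1/√g, so T'/T = 1/√(0.78700) = 1.1272.
Percentage change in T = (1.1272 − 1) × 100% = 12.72%.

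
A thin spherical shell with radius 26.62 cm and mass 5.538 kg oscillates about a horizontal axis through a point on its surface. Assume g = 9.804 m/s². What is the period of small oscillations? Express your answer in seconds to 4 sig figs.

1.337 s

I_cm = (2/3)mr² = 0.26162 kg·m². The pivot is at distance d = 0.2662 m from the centre of mass.
By the parallel-axis theorem, I = I_cm + md² = 0.26162 + 0.39244 = 0.65406 kg·m².
T = 2π√(I/(mgd)) = 2π√(0.65406/(5.538 × 9.804 × 0.2662)) = 1.337 s.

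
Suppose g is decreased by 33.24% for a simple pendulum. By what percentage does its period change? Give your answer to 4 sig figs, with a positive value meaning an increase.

22.39%

T ∝ 1/√g, so T'/T = 1/√(0.66760) = 1.2239.
Percentage change in T = (1.2239 − 1) × 100% = 22.39%.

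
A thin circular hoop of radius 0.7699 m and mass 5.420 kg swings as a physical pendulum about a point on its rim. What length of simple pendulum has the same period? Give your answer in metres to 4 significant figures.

1.540 m

The equivalent simple-pendulum length is L_eq = I/(md), where I is about the pivot and d = 0.76990 m.
I_cm = mR² = 3.2127 kg·m², so I = I_cm + md² = 3.2127 + 3.2127 = 6.4254 kg·m².
L_eq = 6.4254/(5.420 × 0.76990) = 1.540 m.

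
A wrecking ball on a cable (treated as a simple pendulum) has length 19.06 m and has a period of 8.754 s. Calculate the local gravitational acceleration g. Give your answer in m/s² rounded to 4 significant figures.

From T = 2π√(L/g), g = 4π²L/T² = 4π² × 19.06/8.7540² = 9.819 m/s².

9.819 m/s²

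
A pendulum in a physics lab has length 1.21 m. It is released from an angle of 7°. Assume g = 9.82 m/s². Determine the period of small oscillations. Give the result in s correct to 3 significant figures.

2.21 s

T = 2π√(L/g) = 2π√(1.21/9.82) = 2π × 0.3510 = 2.21 s.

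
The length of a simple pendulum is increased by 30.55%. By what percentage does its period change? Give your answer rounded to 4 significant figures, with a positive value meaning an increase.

14.26%

T ∝ √L, so T'/T = √(1.3055) = 1.1426.
Percentage change in T = (1.1426 − 1) × 100% = 14.26%.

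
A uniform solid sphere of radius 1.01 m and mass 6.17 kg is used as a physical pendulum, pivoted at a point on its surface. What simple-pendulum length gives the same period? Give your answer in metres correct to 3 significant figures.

The equivalent simple-pendulum length is L_eq = I/(md), where I is about the pivot and d = 1.010 m.
I_cm = (2/5)mR² = 2.518 kg·m², so I = I_cm + md² = 2.518 + 6.294 = 8.812 kg·m².
L_eq = 8.812/(6.17 × 1.010) = 1.41 m.

1.41 m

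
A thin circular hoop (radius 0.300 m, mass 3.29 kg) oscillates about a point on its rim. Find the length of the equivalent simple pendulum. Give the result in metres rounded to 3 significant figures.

0.600 m

The equivalent simple-pendulum length is L_eq = I/(md), where I is about the pivot and d = 0.3000 m.
I_cm = mR² = 0.2961 kg·m², so I = I_cm + md² = 0.2961 + 0.2961 = 0.5922 kg·m².
L_eq = 0.5922/(3.29 × 0.3000) = 0.600 m.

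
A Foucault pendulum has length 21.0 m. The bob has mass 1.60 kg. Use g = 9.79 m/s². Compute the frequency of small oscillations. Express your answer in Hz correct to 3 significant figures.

0.109 Hz

T = 2π√(L/g) = 2π√(21.0/9.79) = 9.202 s, so f = 1/T = 0.109 Hz.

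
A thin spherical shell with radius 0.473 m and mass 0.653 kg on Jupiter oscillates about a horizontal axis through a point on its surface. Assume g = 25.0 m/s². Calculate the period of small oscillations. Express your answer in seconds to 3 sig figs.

I_cm = (2/3)mr² = 0.09740 kg·m². The pivot is at distance d = 0.473 m from the centre of mass.
By the parallel-axis theorem, I = I_cm + md² = 0.09740 + 0.1461 = 0.2435 kg·m².
T = 2π√(I/(mgd)) = 2π√(0.2435/(0.653 × 25.0 × 0.473)) = 1.12 s.

1.12 s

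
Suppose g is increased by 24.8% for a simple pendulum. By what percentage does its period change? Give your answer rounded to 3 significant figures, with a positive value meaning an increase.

-10.5%

T ∝ 1/√g, so T'/T = 1/√(1.248) = 0.8951.
Percentage change in T = (0.8951 − 1) × 100% = -10.5%.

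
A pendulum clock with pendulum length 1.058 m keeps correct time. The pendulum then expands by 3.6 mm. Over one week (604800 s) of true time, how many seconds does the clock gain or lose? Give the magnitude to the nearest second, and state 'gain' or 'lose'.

lose 1026 s

T ∝ √L, so T'/T = √(1.06160/1.058) = 1.00170.
In 604800 s of true time the clock registers 604800/1.00170 = 603773.7 s, so it loses 1026 s.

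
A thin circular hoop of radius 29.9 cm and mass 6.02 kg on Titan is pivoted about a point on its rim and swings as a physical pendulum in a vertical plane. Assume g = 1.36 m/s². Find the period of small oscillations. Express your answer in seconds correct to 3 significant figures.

4.17 s

I_cm = mr² = 0.5382 kg·m². The pivot is at distance d = 0.299 m from the centre of mass.
By the parallel-axis theorem, I = I_cm + md² = 0.5382 + 0.5382 = 1.076 kg·m².
T = 2π√(I/(mgd)) = 2π√(1.076/(6.02 × 1.36 × 0.299)) = 4.17 s.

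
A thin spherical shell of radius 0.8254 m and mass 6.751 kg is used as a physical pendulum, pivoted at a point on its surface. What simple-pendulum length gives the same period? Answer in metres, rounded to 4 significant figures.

The equivalent simple-pendulum length is L_eq = I/(md), where I is about the pivot and d = 0.82540 m.
I_cm = (2/3)mR² = 3.0662 kg·m², so I = I_cm + md² = 3.0662 + 4.5994 = 7.6656 kg·m².
L_eq = 7.6656/(6.751 × 0.82540) = 1.376 m.

1.376 m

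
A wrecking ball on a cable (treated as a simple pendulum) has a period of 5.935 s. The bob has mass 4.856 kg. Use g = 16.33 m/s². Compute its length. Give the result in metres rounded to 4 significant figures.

From T = 2π√(L/g), L = gT²/(4π²) = 16.33 × 5.9350²/(4π²) = 14.57 m.

14.57 m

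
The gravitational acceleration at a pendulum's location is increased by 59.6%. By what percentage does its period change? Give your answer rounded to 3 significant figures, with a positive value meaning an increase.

T ∝ 1/√g, so T'/T = 1/√(1.596) = 0.7916.
Percentage change in T = (0.7916 − 1) × 100% = -20.8%.

-20.8%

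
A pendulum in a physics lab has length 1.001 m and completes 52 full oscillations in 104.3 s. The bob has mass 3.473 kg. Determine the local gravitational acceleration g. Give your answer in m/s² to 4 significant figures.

9.823 m/s²

T = 104.3/52 = 2.0058 s.
From T = 2π√(L/g), g = 4π²L/T² = 4π² × 1.001/2.0058² = 9.823 m/s².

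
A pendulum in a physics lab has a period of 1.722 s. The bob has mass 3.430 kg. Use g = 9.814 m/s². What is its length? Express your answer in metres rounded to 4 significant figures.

From T = 2π√(L/g), L = gT²/(4π²) = 9.814 × 1.7220²/(4π²) = 0.7371 m.

0.7371 m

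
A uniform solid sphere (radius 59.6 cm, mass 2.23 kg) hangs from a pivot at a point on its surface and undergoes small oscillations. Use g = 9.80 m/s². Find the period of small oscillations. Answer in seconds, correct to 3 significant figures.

1.83 s

I_cm = (2/5)mr² = 0.3169 kg·m². The pivot is at distance d = 0.596 m from the centre of mass.
By the parallel-axis theorem, I = I_cm + md² = 0.3169 + 0.7921 = 1.109 kg·m².
T = 2π√(I/(mgd)) = 2π√(1.109/(2.23 × 9.80 × 0.596)) = 1.83 s.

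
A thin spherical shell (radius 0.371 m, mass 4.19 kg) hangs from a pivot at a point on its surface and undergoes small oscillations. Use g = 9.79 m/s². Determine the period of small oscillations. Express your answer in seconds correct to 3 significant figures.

I_cm = (2/3)mr² = 0.3845 kg·m². The pivot is at distance d = 0.371 m from the centre of mass.
By the parallel-axis theorem, I = I_cm + md² = 0.3845 + 0.5767 = 0.9612 kg·m².
T = 2π√(I/(mgd)) = 2π√(0.9612/(4.19 × 9.79 × 0.371)) = 1.58 s.

1.58 s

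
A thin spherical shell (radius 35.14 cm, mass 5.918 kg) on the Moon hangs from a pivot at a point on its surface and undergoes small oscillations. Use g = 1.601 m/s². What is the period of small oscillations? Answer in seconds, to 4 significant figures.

3.800 s

I_cm = (2/3)mr² = 0.48718 kg·m². The pivot is at distance d = 0.3514 m from the centre of mass.
By the parallel-axis theorem, I = I_cm + md² = 0.48718 + 0.73077 = 1.2179 kg·m².
T = 2π√(I/(mgd)) = 2π√(1.2179/(5.918 × 1.601 × 0.3514)) = 3.800 s.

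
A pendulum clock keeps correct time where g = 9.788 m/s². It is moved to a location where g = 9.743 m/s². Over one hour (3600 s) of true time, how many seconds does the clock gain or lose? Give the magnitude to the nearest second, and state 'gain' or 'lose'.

The clock's period scales as T ∝ 1/√g, so T'/T = √(9.788/9.743) = 1.00231.
In 3600 s of true time the clock registers 3600/1.00231 = 3591.7 s, so it loses 8 s.

lose 8 s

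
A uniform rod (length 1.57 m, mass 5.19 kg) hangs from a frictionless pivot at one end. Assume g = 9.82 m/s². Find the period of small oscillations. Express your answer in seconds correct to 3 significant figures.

For a physical pendulum T = 2π√(I/(mgd)), with d = 0.7850 m from pivot to centre of mass.
I_cm = mL²/12 = 5.19 × 1.57²/12 = 1.066 kg·m²; I = I_cm + md² = 1.066 + 5.19 × 0.7850² = 4.264 kg·m².
T = 2π√(4.264/(5.19 × 9.82 × 0.7850)) = 2.05 s.

2.05 s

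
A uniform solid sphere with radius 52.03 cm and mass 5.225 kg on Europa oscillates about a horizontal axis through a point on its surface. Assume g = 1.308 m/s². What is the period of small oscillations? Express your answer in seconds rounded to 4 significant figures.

I_cm = (2/5)mr² = 0.56579 kg·m². The pivot is at distance d = 0.5203 m from the centre of mass.
By the parallel-axis theorem, I = I_cm + md² = 0.56579 + 1.4145 = 1.9803 kg·m².
T = 2π√(I/(mgd)) = 2π√(1.9803/(5.225 × 1.308 × 0.5203)) = 4.689 s.

4.689 s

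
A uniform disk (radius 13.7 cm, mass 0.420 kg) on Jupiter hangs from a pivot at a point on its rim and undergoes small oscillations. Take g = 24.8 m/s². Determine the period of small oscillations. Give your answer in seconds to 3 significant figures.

0.572 s

I_cm = ½mr² = 0.003941 kg·m². The pivot is at distance d = 0.137 m from the centre of mass.
By the parallel-axis theorem, I = I_cm + md² = 0.003941 + 0.007883 = 0.01182 kg·m².
T = 2π√(I/(mgd)) = 2π√(0.01182/(0.420 × 24.8 × 0.137)) = 0.572 s.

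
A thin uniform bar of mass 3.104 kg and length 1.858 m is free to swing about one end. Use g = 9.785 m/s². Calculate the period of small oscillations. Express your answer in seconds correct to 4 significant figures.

For a physical pendulum T = 2π√(I/(mgd)), with d = 0.92900 m from pivot to centre of mass.
I_cm = mL²/12 = 3.104 × 1.858²/12 = 0.89296 kg·m²; I = I_cm + md² = 0.89296 + 3.104 × 0.92900² = 3.5718 kg·m².
T = 2π√(3.5718/(3.104 × 9.785 × 0.92900)) = 2.236 s.

2.236 s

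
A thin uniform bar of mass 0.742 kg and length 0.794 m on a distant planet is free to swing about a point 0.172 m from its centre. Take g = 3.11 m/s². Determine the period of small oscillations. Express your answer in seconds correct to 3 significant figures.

2.46 s

For a physical pendulum T = 2π√(I/(mgd)), with d = 0.1720 m from pivot to centre of mass.
I_cm = mL²/12 = 0.742 × 0.794²/12 = 0.03898 kg·m²; I = I_cm + md² = 0.03898 + 0.742 × 0.1720² = 0.06093 kg·m².
T = 2π√(0.06093/(0.742 × 3.11 × 0.1720)) = 2.46 s.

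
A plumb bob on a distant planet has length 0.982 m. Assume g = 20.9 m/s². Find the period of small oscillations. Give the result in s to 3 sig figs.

1.36 s

T = 2π√(L/g) = 2π√(0.982/20.9) = 2π × 0.2168 = 1.36 s.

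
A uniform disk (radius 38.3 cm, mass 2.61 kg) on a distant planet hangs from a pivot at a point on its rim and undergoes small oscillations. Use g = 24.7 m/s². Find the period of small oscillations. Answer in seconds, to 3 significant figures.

0.958 s

I_cm = ½mr² = 0.1914 kg·m². The pivot is at distance d = 0.383 m from the centre of mass.
By the parallel-axis theorem, I = I_cm + md² = 0.1914 + 0.3829 = 0.5743 kg·m².
T = 2π√(I/(mgd)) = 2π√(0.5743/(2.61 × 24.7 × 0.383)) = 0.958 s.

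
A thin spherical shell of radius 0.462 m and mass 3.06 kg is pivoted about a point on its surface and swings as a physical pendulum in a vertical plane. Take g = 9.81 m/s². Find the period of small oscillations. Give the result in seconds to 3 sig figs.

I_cm = (2/3)mr² = 0.4354 kg·m². The pivot is at distance d = 0.462 m from the centre of mass.
By the parallel-axis theorem, I = I_cm + md² = 0.4354 + 0.6531 = 1.089 kg·m².
T = 2π√(I/(mgd)) = 2π√(1.089/(3.06 × 9.81 × 0.462)) = 1.76 s.

1.76 s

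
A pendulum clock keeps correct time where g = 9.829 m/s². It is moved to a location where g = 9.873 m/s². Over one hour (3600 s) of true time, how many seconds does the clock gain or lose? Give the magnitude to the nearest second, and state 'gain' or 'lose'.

The clock's period scales as T ∝ 1/√g, so T'/T = √(9.829/9.873) = 0.997769.
In 3600 s of true time the clock registers 3600/0.997769 = 3608.0 s, so it gains 8 s.

gain 8 s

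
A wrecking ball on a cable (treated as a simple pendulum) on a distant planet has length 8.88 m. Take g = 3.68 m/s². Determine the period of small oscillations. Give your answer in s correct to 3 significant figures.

T = 2π√(L/g) = 2π√(8.88/3.68) = 2π × 1.553 = 9.76 s.

9.76 s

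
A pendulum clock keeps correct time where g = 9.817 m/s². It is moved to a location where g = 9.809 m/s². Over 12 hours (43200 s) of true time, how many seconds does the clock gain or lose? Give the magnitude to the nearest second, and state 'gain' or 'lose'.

lose 18 s

The clock's period scales as T ∝ 1/√g, so T'/T = √(9.817/9.809) = 1.00041.
In 43200 s of true time the clock registers 43200/1.00041 = 43182.4 s, so it loses 18 s.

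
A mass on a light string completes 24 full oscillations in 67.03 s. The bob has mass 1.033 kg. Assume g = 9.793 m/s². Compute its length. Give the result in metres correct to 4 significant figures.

1.935 m

T = 67.03/24 = 2.7929 s.
From T = 2π√(L/g), L = gT²/(4π²) = 9.793 × 2.7929²/(4π²) = 1.935 m.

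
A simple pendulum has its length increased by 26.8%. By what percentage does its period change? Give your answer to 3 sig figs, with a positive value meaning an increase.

T ∝ √L, so T'/T = √(1.268) = 1.126.
Percentage change in T = (1.126 − 1) × 100% = 12.6%.

12.6%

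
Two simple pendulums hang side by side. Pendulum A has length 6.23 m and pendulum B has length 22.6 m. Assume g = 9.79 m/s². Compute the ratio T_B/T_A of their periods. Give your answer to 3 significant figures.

T ∝ √L, so T_B/T_A = √(L_B/L_A) = √(22.6/6.23) = 1.90.

1.90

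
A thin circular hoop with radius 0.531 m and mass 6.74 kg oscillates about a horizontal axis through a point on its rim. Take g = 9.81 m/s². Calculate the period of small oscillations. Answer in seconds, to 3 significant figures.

2.07 s

I_cm = mr² = 1.900 kg·m². The pivot is at distance d = 0.531 m from the centre of mass.
By the parallel-axis theorem, I = I_cm + md² = 1.900 + 1.900 = 3.801 kg·m².
T = 2π√(I/(mgd)) = 2π√(3.801/(6.74 × 9.81 × 0.531)) = 2.07 s.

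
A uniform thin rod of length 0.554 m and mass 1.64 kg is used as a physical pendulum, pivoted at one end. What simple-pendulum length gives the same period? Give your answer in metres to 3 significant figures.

The equivalent simple-pendulum length is L_eq = I/(md), where I is about the pivot and d = 0.2770 m.
I_cm = (1/12)mL² = 0.04195 kg·m², so I = I_cm + md² = 0.04195 + 0.1258 = 0.1678 kg·m².
L_eq = 0.1678/(1.64 × 0.2770) = 0.369 m.

0.369 m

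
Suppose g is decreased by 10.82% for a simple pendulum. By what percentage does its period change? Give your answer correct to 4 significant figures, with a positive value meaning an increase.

T ∝ 1/√g, so T'/T = 1/√(0.89180) = 1.0589.
Percentage change in T = (1.0589 − 1) × 100% = 5.893%.

5.893%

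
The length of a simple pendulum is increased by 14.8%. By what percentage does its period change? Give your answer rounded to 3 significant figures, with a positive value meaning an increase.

7.14%

T ∝ √L, so T'/T = √(1.148) = 1.071.
Percentage change in T = (1.071 − 1) × 100% = 7.14%.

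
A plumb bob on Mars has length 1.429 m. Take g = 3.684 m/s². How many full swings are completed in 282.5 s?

72

T = 2π√(L/g) = 2π√(1.429/3.684) = 3.9132 s.
Number of complete oscillations = ⌊282.5/3.9132⌋ = ⌊72.191⌋ = 72.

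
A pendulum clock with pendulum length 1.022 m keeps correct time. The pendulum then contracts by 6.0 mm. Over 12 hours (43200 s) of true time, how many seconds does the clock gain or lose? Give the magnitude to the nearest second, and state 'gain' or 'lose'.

T ∝ √L, so T'/T = √(1.01600/1.022) = 0.997060.
In 43200 s of true time the clock registers 43200/0.997060 = 43327.4 s, so it gains 127 s.

gain 127 s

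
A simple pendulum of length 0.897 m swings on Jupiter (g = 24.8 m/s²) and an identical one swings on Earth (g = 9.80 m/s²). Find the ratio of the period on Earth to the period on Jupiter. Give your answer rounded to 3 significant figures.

T ∝ 1/√g, so T₂/T₁ = √(g₁/g₂) = √(24.8/9.80) = 1.59.

1.59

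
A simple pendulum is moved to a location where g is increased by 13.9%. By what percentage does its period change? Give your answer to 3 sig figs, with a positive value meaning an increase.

-6.30%

T ∝ 1/√g, so T'/T = 1/√(1.139) = 0.9370.
Percentage change in T = (0.9370 − 1) × 100% = -6.30%.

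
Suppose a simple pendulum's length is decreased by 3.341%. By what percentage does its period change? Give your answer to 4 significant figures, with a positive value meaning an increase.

-1.685%

T ∝ √L, so T'/T = √(0.96659) = 0.98315.
Percentage change in T = (0.98315 − 1) × 100% = -1.685%.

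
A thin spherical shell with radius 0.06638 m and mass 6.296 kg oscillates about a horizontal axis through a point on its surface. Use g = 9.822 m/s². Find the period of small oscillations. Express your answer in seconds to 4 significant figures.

0.6668 s

I_cm = (2/3)mr² = 0.018495 kg·m². The pivot is at distance d = 0.06638 m from the centre of mass.
By the parallel-axis theorem, I = I_cm + md² = 0.018495 + 0.027742 = 0.046237 kg·m².
T = 2π√(I/(mgd)) = 2π√(0.046237/(6.296 × 9.822 × 0.06638)) = 0.6668 s.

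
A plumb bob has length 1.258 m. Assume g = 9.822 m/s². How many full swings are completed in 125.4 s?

55

T = 2π√(L/g) = 2π√(1.258/9.822) = 2.2486 s.
Number of complete oscillations = ⌊125.4/2.2486⌋ = ⌊55.767⌋ = 55.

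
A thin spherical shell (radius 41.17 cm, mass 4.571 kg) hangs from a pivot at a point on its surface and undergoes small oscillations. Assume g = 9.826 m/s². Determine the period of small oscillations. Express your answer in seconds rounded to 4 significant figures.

I_cm = (2/3)mr² = 0.51651 kg·m². The pivot is at distance d = 0.4117 m from the centre of mass.
By the parallel-axis theorem, I = I_cm + md² = 0.51651 + 0.77477 = 1.2913 kg·m².
T = 2π√(I/(mgd)) = 2π√(1.2913/(4.571 × 9.826 × 0.4117)) = 1.660 s.

1.660 s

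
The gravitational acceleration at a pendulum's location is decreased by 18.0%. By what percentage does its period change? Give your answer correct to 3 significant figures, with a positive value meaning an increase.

T ∝ 1/√g, so T'/T = 1/√(0.8200) = 1.104.
Percentage change in T = (1.104 − 1) × 100% = 10.4%.

10.4%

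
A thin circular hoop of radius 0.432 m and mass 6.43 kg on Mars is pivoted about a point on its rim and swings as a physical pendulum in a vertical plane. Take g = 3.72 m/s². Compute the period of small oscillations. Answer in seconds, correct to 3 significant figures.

I_cm = mr² = 1.200 kg·m². The pivot is at distance d = 0.432 m from the centre of mass.
By the parallel-axis theorem, I = I_cm + md² = 1.200 + 1.200 = 2.400 kg·m².
T = 2π√(I/(mgd)) = 2π√(2.400/(6.43 × 3.72 × 0.432)) = 3.03 s.

3.03 s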